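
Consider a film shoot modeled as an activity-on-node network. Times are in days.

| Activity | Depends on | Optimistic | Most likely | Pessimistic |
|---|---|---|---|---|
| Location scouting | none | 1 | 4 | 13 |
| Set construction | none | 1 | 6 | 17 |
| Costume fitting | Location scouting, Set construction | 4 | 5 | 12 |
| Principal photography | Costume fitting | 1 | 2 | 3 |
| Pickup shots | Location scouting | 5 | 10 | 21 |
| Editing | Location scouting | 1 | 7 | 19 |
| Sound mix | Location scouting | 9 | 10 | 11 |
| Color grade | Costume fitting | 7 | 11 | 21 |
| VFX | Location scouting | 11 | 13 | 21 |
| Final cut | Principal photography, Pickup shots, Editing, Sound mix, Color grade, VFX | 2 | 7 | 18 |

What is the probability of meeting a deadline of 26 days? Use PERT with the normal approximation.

0.065

te_Location scouting = (1 + 4·4 + 13)/6 = 30/6 = 5; σ²_Location scouting = ((13−1)/6)² = 4.000
te_Set construction = (1 + 4·6 + 17)/6 = 42/6 = 7; σ²_Set construction = ((17−1)/6)² = 7.111
te_Costume fitting = (4 + 4·5 + 12)/6 = 36/6 = 6; σ²_Costume fitting = ((12−4)/6)² = 1.778
te_Principal photography = (1 + 4·2 + 3)/6 = 12/6 = 2; σ²_Principal photography = ((3−1)/6)² = 0.111
te_Pickup shots = (5 + 4·10 + 21)/6 = 66/6 = 11; σ²_Pickup shots = ((21−5)/6)² = 7.111
te_Editing = (1 + 4·7 + 19)/6 = 48/6 = 8; σ²_Editing = ((19−1)/6)² = 9.000
te_Sound mix = (9 + 4·10 + 11)/6 = 60/6 = 10; σ²_Sound mix = ((11−9)/6)² = 0.111
te_Color grade = (7 + 4·11 + 21)/6 = 72/6 = 12; σ²_Color grade = ((21−7)/6)² = 5.444
te_VFX = (11 + 4·13 + 21)/6 = 84/6 = 14; σ²_VFX = ((21−11)/6)² = 2.778
te_Final cut = (2 + 4·7 + 18)/6 = 48/6 = 8; σ²_Final cut = ((18−2)/6)² = 7.111

Forward pass:
ES_Location scouting = 0; EF_Location scouting = 5
ES_Set construction = 0; EF_Set construction = 7
ES_Costume fitting = max(EF_Location scouting=5, EF_Set construction=7) = 7; EF_Costume fitting = 7+6 = 13
ES_Principal photography = 13; EF_Principal photography = 13+2 = 15
ES_Pickup shots = 5; EF_Pickup shots = 5+11 = 16
ES_Editing = 5; EF_Editing = 5+8 = 13
ES_Sound mix = 5; EF_Sound mix = 5+10 = 15
ES_Color grade = 13; EF_Color grade = 13+12 = 25
ES_VFX = 5; EF_VFX = 5+14 = 19
ES_Final cut = max(EF_Principal photography=15, EF_Pickup shots=16, EF_Editing=13, EF_Sound mix=15, EF_Color grade=25, EF_VFX=19) = 25; EF_Final cut = 25+8 = 33
Expected project duration μ = 33 days. Critical path: Set construction → Costume fitting → Color grade → Final cut.

Variance along critical path = 7.111 + 1.778 + 5.444 + 7.111 = 21.444; σ = √21.444 = 4.631 days.
Z = (26 − 33) / 4.631 = -1.512
P(T ≤ 26) = Φ(-1.512) ≈ 0.065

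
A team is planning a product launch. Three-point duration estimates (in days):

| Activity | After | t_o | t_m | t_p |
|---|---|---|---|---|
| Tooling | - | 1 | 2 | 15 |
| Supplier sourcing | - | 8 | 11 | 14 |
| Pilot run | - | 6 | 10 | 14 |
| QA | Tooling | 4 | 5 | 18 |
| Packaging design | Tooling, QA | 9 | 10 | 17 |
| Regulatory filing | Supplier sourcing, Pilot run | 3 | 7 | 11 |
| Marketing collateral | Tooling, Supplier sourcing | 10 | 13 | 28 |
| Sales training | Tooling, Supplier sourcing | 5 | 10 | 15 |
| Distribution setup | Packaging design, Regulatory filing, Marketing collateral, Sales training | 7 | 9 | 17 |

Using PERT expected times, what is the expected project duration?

te_Tooling = (1 + 4·2 + 15)/6 = 24/6 = 4
te_Supplier sourcing = (8 + 4·11 + 14)/6 = 66/6 = 11
te_Pilot run = (6 + 4·10 + 14)/6 = 60/6 = 10
te_QA = (4 + 4·5 + 18)/6 = 42/6 = 7
te_Packaging design = (9 + 4·10 + 17)/6 = 66/6 = 11
te_Regulatory filing = (3 + 4·7 + 11)/6 = 42/6 = 7
te_Marketing collateral = (10 + 4·13 + 28)/6 = 90/6 = 15
te_Sales training = (5 + 4·10 + 15)/6 = 60/6 = 10
te_Distribution setup = (7 + 4·9 + 17)/6 = 60/6 = 10

Forward pass:
ES_Tooling = 0; EF_Tooling = 4
ES_Supplier sourcing = 0; EF_Supplier sourcing = 11
ES_Pilot run = 0; EF_Pilot run = 10
ES_QA = 4; EF_QA = 4+7 = 11
ES_Packaging design = max(EF_Tooling=4, EF_QA=11) = 11; EF_Packaging design = 11+11 = 22
ES_Regulatory filing = max(EF_Supplier sourcing=11, EF_Pilot run=10) = 11; EF_Regulatory filing = 11+7 = 18
ES_Marketing collateral = max(EF_Tooling=4, EF_Supplier sourcing=11) = 11; EF_Marketing collateral = 11+15 = 26
ES_Sales training = max(EF_Tooling=4, EF_Supplier sourcing=11) = 11; EF_Sales training = 11+10 = 21
ES_Distribution setup = max(EF_Packaging design=22, EF_Regulatory filing=18, EF_Marketing collateral=26, EF_Sales training=21) = 26; EF_Distribution setup = 26+10 = 36
Expected project duration μ = 36 days. Critical path: Supplier sourcing → Marketing collateral → Distribution setup.

36 days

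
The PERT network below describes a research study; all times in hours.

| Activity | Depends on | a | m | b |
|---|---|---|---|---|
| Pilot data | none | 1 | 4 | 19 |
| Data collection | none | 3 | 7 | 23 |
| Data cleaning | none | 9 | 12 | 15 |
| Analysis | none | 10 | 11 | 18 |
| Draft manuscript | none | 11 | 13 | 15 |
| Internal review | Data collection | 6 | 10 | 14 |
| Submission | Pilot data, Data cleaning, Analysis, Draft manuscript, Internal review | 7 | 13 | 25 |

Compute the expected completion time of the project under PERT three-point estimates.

te_Pilot data = (1 + 4·4 + 19)/6 = 36/6 = 6
te_Data collection = (3 + 4·7 + 23)/6 = 54/6 = 9
te_Data cleaning = (9 + 4·12 + 15)/6 = 72/6 = 12
te_Analysis = (10 + 4·11 + 18)/6 = 72/6 = 12
te_Draft manuscript = (11 + 4·13 + 15)/6 = 78/6 = 13
te_Internal review = (6 + 4·10 + 14)/6 = 60/6 = 10
te_Submission = (7 + 4·13 + 25)/6 = 84/6 = 14

Forward pass:
ES_Pilot data = 0; EF_Pilot data = 6
ES_Data collection = 0; EF_Data collection = 9
ES_Data cleaning = 0; EF_Data cleaning = 12
ES_Analysis = 0; EF_Analysis = 12
ES_Draft manuscript = 0; EF_Draft manuscript = 13
ES_Internal review = 9; EF_Internal review = 9+10 = 19
ES_Submission = max(EF_Pilot data=6, EF_Data cleaning=12, EF_Analysis=12, EF_Draft manuscript=13, EF_Internal review=19) = 19; EF_Submission = 19+14 = 33
Expected project duration μ = 33 hours. Critical path: Data collection → Internal review → Submission.

33 hours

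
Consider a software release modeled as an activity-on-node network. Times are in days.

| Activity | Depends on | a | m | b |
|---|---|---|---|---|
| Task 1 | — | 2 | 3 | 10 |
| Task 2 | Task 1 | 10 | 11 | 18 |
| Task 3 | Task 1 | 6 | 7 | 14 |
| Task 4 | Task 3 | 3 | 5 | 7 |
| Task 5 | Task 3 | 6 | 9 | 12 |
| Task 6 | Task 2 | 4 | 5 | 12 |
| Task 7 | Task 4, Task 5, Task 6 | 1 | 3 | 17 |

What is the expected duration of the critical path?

te_Task 1 = (2 + 4·3 + 10)/6 = 24/6 = 4
te_Task 2 = (10 + 4·11 + 18)/6 = 72/6 = 12
te_Task 3 = (6 + 4·7 + 14)/6 = 48/6 = 8
te_Task 4 = (3 + 4·5 + 7)/6 = 30/6 = 5
te_Task 5 = (6 + 4·9 + 12)/6 = 54/6 = 9
te_Task 6 = (4 + 4·5 + 12)/6 = 36/6 = 6
te_Task 7 = (1 + 4·3 + 17)/6 = 30/6 = 5

Forward pass:
ES_Task 1 = 0; EF_Task 1 = 4
ES_Task 2 = 4; EF_Task 2 = 4+12 = 16
ES_Task 3 = 4; EF_Task 3 = 4+8 = 12
ES_Task 4 = 12; EF_Task 4 = 12+5 = 17
ES_Task 5 = 12; EF_Task 5 = 12+9 = 21
ES_Task 6 = 16; EF_Task 6 = 16+6 = 22
ES_Task 7 = max(EF_Task 4=17, EF_Task 5=21, EF_Task 6=22) = 22; EF_Task 7 = 22+5 = 27
Expected project duration μ = 27 days. Critical path: Task 1 → Task 2 → Task 6 → Task 7.

27 days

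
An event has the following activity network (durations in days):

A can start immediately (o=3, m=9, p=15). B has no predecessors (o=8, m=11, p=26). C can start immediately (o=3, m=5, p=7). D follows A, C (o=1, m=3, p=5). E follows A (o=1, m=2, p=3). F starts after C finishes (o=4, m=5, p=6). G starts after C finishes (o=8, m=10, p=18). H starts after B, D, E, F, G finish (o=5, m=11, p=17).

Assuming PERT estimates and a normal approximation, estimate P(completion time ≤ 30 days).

0.868

te_A = (3 + 4·9 + 15)/6 = 54/6 = 9; σ²_A = ((15−3)/6)² = 4.000
te_B = (8 + 4·11 + 26)/6 = 78/6 = 13; σ²_B = ((26−8)/6)² = 9.000
te_C = (3 + 4·5 + 7)/6 = 30/6 = 5; σ²_C = ((7−3)/6)² = 0.444
te_D = (1 + 4·3 + 5)/6 = 18/6 = 3; σ²_D = ((5−1)/6)² = 0.444
te_E = (1 + 4·2 + 3)/6 = 12/6 = 2; σ²_E = ((3−1)/6)² = 0.111
te_F = (4 + 4·5 + 6)/6 = 30/6 = 5; σ²_F = ((6−4)/6)² = 0.111
te_G = (8 + 4·10 + 18)/6 = 66/6 = 11; σ²_G = ((18−8)/6)² = 2.778
te_H = (5 + 4·11 + 17)/6 = 66/6 = 11; σ²_H = ((17−5)/6)² = 4.000

Forward pass:
ES_A = 0; EF_A = 9
ES_B = 0; EF_B = 13
ES_C = 0; EF_C = 5
ES_D = max(EF_A=9, EF_C=5) = 9; EF_D = 9+3 = 12
ES_E = 9; EF_E = 9+2 = 11
ES_F = 5; EF_F = 5+5 = 10
ES_G = 5; EF_G = 5+11 = 16
ES_H = max(EF_B=13, EF_D=12, EF_E=11, EF_F=10, EF_G=16) = 16; EF_H = 16+11 = 27
Expected project duration μ = 27 days. Critical path: C → G → H.

Variance along critical path = 0.444 + 2.778 + 4.000 = 7.222; σ = √7.222 = 2.687 days.
Z = (30 − 27) / 2.687 = 1.116
P(T ≤ 30) = Φ(1.116) ≈ 0.868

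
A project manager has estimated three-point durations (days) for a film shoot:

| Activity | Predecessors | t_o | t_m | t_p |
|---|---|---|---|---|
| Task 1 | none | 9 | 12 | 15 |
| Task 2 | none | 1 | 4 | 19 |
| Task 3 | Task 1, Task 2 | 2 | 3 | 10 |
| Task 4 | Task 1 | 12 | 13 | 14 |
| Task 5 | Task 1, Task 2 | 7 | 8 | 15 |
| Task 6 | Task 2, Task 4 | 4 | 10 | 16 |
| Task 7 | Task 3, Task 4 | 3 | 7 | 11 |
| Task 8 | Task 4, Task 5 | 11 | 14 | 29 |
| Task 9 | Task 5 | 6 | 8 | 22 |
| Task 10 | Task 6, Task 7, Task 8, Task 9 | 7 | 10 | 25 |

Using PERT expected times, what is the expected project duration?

53 days

te_Task 1 = (9 + 4·12 + 15)/6 = 72/6 = 12
te_Task 2 = (1 + 4·4 + 19)/6 = 36/6 = 6
te_Task 3 = (2 + 4·3 + 10)/6 = 24/6 = 4
te_Task 4 = (12 + 4·13 + 14)/6 = 78/6 = 13
te_Task 5 = (7 + 4·8 + 15)/6 = 54/6 = 9
te_Task 6 = (4 + 4·10 + 16)/6 = 60/6 = 10
te_Task 7 = (3 + 4·7 + 11)/6 = 42/6 = 7
te_Task 8 = (11 + 4·14 + 29)/6 = 96/6 = 16
te_Task 9 = (6 + 4·8 + 22)/6 = 60/6 = 10
te_Task 10 = (7 + 4·10 + 25)/6 = 72/6 = 12

Forward pass:
ES_Task 1 = 0; EF_Task 1 = 12
ES_Task 2 = 0; EF_Task 2 = 6
ES_Task 3 = max(EF_Task 1=12, EF_Task 2=6) = 12; EF_Task 3 = 12+4 = 16
ES_Task 4 = 12; EF_Task 4 = 12+13 = 25
ES_Task 5 = max(EF_Task 1=12, EF_Task 2=6) = 12; EF_Task 5 = 12+9 = 21
ES_Task 6 = max(EF_Task 2=6, EF_Task 4=25) = 25; EF_Task 6 = 25+10 = 35
ES_Task 7 = max(EF_Task 3=16, EF_Task 4=25) = 25; EF_Task 7 = 25+7 = 32
ES_Task 8 = max(EF_Task 4=25, EF_Task 5=21) = 25; EF_Task 8 = 25+16 = 41
ES_Task 9 = 21; EF_Task 9 = 21+10 = 31
ES_Task 10 = max(EF_Task 6=35, EF_Task 7=32, EF_Task 8=41, EF_Task 9=31) = 41; EF_Task 10 = 41+12 = 53
Expected project duration μ = 53 days. Critical path: Task 1 → Task 4 → Task 8 → Task 10.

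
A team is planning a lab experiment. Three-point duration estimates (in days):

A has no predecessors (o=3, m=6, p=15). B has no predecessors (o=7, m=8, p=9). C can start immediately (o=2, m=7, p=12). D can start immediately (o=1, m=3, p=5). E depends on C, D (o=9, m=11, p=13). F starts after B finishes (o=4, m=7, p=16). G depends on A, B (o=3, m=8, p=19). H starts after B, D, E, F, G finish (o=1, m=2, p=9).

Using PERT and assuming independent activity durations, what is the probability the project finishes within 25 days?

te_A = (3 + 4·6 + 15)/6 = 42/6 = 7; σ²_A = ((15−3)/6)² = 4.000
te_B = (7 + 4·8 + 9)/6 = 48/6 = 8; σ²_B = ((9−7)/6)² = 0.111
te_C = (2 + 4·7 + 12)/6 = 42/6 = 7; σ²_C = ((12−2)/6)² = 2.778
te_D = (1 + 4·3 + 5)/6 = 18/6 = 3; σ²_D = ((5−1)/6)² = 0.444
te_E = (9 + 4·11 + 13)/6 = 66/6 = 11; σ²_E = ((13−9)/6)² = 0.444
te_F = (4 + 4·7 + 16)/6 = 48/6 = 8; σ²_F = ((16−4)/6)² = 4.000
te_G = (3 + 4·8 + 19)/6 = 54/6 = 9; σ²_G = ((19−3)/6)² = 7.111
te_H = (1 + 4·2 + 9)/6 = 18/6 = 3; σ²_H = ((9−1)/6)² = 1.778

Forward pass:
ES_A = 0; EF_A = 7
ES_B = 0; EF_B = 8
ES_C = 0; EF_C = 7
ES_D = 0; EF_D = 3
ES_E = max(EF_C=7, EF_D=3) = 7; EF_E = 7+11 = 18
ES_F = 8; EF_F = 8+8 = 16
ES_G = max(EF_A=7, EF_B=8) = 8; EF_G = 8+9 = 17
ES_H = max(EF_B=8, EF_D=3, EF_E=18, EF_F=16, EF_G=17) = 18; EF_H = 18+3 = 21
Expected project duration μ = 21 days. Critical path: C → E → H.

Variance along critical path = 2.778 + 0.444 + 1.778 = 5.000; σ = √5.000 = 2.236 days.
Z = (25 − 21) / 2.236 = 1.789
P(T ≤ 25) = Φ(1.789) ≈ 0.963

0.963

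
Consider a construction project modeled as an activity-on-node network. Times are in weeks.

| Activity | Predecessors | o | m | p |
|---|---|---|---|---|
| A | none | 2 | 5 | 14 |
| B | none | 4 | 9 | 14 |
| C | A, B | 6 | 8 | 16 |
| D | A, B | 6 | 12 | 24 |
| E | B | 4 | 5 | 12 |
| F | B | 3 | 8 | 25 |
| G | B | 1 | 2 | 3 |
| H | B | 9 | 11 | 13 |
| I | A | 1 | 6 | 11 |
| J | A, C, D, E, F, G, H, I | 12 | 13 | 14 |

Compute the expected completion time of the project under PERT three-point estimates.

te_A = (2 + 4·5 + 14)/6 = 36/6 = 6
te_B = (4 + 4·9 + 14)/6 = 54/6 = 9
te_C = (6 + 4·8 + 16)/6 = 54/6 = 9
te_D = (6 + 4·12 + 24)/6 = 78/6 = 13
te_E = (4 + 4·5 + 12)/6 = 36/6 = 6
te_F = (3 + 4·8 + 25)/6 = 60/6 = 10
te_G = (1 + 4·2 + 3)/6 = 12/6 = 2
te_H = (9 + 4·11 + 13)/6 = 66/6 = 11
te_I = (1 + 4·6 + 11)/6 = 36/6 = 6
te_J = (12 + 4·13 + 14)/6 = 78/6 = 13

Forward pass:
ES_A = 0; EF_A = 6
ES_B = 0; EF_B = 9
ES_C = max(EF_A=6, EF_B=9) = 9; EF_C = 9+9 = 18
ES_D = max(EF_A=6, EF_B=9) = 9; EF_D = 9+13 = 22
ES_E = 9; EF_E = 9+6 = 15
ES_F = 9; EF_F = 9+10 = 19
ES_G = 9; EF_G = 9+2 = 11
ES_H = 9; EF_H = 9+11 = 20
ES_I = 6; EF_I = 6+6 = 12
ES_J = max(EF_A=6, EF_C=18, EF_D=22, EF_E=15, EF_F=19, EF_G=11, EF_H=20, EF_I=12) = 22; EF_J = 22+13 = 35
Expected project duration μ = 35 weeks. Critical path: B → D → J.

35 weeks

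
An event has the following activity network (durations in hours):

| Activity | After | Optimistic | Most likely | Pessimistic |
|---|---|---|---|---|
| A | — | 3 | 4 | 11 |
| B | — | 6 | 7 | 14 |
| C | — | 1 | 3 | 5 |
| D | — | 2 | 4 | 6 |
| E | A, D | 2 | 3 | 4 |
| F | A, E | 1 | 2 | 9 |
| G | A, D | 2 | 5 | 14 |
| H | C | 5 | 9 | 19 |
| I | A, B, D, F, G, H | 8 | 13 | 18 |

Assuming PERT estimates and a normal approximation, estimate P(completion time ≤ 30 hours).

0.913

te_A = (3 + 4·4 + 11)/6 = 30/6 = 5; σ²_A = ((11−3)/6)² = 1.778
te_B = (6 + 4·7 + 14)/6 = 48/6 = 8; σ²_B = ((14−6)/6)² = 1.778
te_C = (1 + 4·3 + 5)/6 = 18/6 = 3; σ²_C = ((5−1)/6)² = 0.444
te_D = (2 + 4·4 + 6)/6 = 24/6 = 4; σ²_D = ((6−2)/6)² = 0.444
te_E = (2 + 4·3 + 4)/6 = 18/6 = 3; σ²_E = ((4−2)/6)² = 0.111
te_F = (1 + 4·2 + 9)/6 = 18/6 = 3; σ²_F = ((9−1)/6)² = 1.778
te_G = (2 + 4·5 + 14)/6 = 36/6 = 6; σ²_G = ((14−2)/6)² = 4.000
te_H = (5 + 4·9 + 19)/6 = 60/6 = 10; σ²_H = ((19−5)/6)² = 5.444
te_I = (8 + 4·13 + 18)/6 = 78/6 = 13; σ²_I = ((18−8)/6)² = 2.778

Forward pass:
ES_A = 0; EF_A = 5
ES_B = 0; EF_B = 8
ES_C = 0; EF_C = 3
ES_D = 0; EF_D = 4
ES_E = max(EF_A=5, EF_D=4) = 5; EF_E = 5+3 = 8
ES_F = max(EF_A=5, EF_E=8) = 8; EF_F = 8+3 = 11
ES_G = max(EF_A=5, EF_D=4) = 5; EF_G = 5+6 = 11
ES_H = 3; EF_H = 3+10 = 13
ES_I = max(EF_A=5, EF_B=8, EF_D=4, EF_F=11, EF_G=11, EF_H=13) = 13; EF_I = 13+13 = 26
Expected project duration μ = 26 hours. Critical path: C → H → I.

Variance along critical path = 0.444 + 5.444 + 2.778 = 8.667; σ = √8.667 = 2.944 hours.
Z = (30 − 26) / 2.944 = 1.359
P(T ≤ 30) = Φ(1.359) ≈ 0.913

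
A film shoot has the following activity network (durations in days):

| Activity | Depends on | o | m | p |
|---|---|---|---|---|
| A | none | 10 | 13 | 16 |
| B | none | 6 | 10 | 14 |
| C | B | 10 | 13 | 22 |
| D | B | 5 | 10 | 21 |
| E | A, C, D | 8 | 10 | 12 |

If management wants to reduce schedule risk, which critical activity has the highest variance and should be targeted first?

te_A = (10 + 4·13 + 16)/6 = 78/6 = 13; σ²_A = ((16−10)/6)² = 1.000
te_B = (6 + 4·10 + 14)/6 = 60/6 = 10; σ²_B = ((14−6)/6)² = 1.778
te_C = (10 + 4·13 + 22)/6 = 84/6 = 14; σ²_C = ((22−10)/6)² = 4.000
te_D = (5 + 4·10 + 21)/6 = 66/6 = 11; σ²_D = ((21−5)/6)² = 7.111
te_E = (8 + 4·10 + 12)/6 = 60/6 = 10; σ²_E = ((12−8)/6)² = 0.444

Forward pass:
ES_A = 0; EF_A = 13
ES_B = 0; EF_B = 10
ES_C = 10; EF_C = 10+14 = 24
ES_D = 10; EF_D = 10+11 = 21
ES_E = max(EF_A=13, EF_C=24, EF_D=21) = 24; EF_E = 24+10 = 34
Expected project duration μ = 34 days. Critical path: B → C → E.

Variances on critical path: σ²_B=1.778, σ²_C=4.000, σ²_E=0.444.
Largest is σ²_C = 4.000.

C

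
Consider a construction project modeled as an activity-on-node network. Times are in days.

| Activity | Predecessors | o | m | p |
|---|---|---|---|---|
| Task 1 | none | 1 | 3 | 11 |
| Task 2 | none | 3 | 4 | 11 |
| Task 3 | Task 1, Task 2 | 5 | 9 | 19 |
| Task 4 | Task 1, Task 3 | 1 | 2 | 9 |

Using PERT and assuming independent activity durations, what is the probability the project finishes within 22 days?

0.909

te_Task 1 = (1 + 4·3 + 11)/6 = 24/6 = 4; σ²_Task 1 = ((11−1)/6)² = 2.778
te_Task 2 = (3 + 4·4 + 11)/6 = 30/6 = 5; σ²_Task 2 = ((11−3)/6)² = 1.778
te_Task 3 = (5 + 4·9 + 19)/6 = 60/6 = 10; σ²_Task 3 = ((19−5)/6)² = 5.444
te_Task 4 = (1 + 4·2 + 9)/6 = 18/6 = 3; σ²_Task 4 = ((9−1)/6)² = 1.778

Forward pass:
ES_Task 1 = 0; EF_Task 1 = 4
ES_Task 2 = 0; EF_Task 2 = 5
ES_Task 3 = max(EF_Task 1=4, EF_Task 2=5) = 5; EF_Task 3 = 5+10 = 15
ES_Task 4 = max(EF_Task 1=4, EF_Task 3=15) = 15; EF_Task 4 = 15+3 = 18
Expected project duration μ = 18 days. Critical path: Task 2 → Task 3 → Task 4.

Variance along critical path = 1.778 + 5.444 + 1.778 = 9.000; σ = √9.000 = 3.000 days.
Z = (22 − 18) / 3.000 = 1.333
P(T ≤ 22) = Φ(1.333) ≈ 0.909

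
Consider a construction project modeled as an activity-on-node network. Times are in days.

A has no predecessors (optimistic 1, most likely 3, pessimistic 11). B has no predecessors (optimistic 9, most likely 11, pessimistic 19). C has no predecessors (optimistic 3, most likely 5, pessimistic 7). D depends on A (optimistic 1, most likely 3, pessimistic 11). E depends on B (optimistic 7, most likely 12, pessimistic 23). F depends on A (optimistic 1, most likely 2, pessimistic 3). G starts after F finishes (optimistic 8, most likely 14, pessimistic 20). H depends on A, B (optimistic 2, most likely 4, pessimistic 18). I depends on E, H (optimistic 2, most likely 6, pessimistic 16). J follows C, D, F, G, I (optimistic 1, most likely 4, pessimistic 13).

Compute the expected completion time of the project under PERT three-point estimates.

te_A = (1 + 4·3 + 11)/6 = 24/6 = 4
te_B = (9 + 4·11 + 19)/6 = 72/6 = 12
te_C = (3 + 4·5 + 7)/6 = 30/6 = 5
te_D = (1 + 4·3 + 11)/6 = 24/6 = 4
te_E = (7 + 4·12 + 23)/6 = 78/6 = 13
te_F = (1 + 4·2 + 3)/6 = 12/6 = 2
te_G = (8 + 4·14 + 20)/6 = 84/6 = 14
te_H = (2 + 4·4 + 18)/6 = 36/6 = 6
te_I = (2 + 4·6 + 16)/6 = 42/6 = 7
te_J = (1 + 4·4 + 13)/6 = 30/6 = 5

Forward pass:
ES_A = 0; EF_A = 4
ES_B = 0; EF_B = 12
ES_C = 0; EF_C = 5
ES_D = 4; EF_D = 4+4 = 8
ES_E = 12; EF_E = 12+13 = 25
ES_F = 4; EF_F = 4+2 = 6
ES_G = 6; EF_G = 6+14 = 20
ES_H = max(EF_A=4, EF_B=12) = 12; EF_H = 12+6 = 18
ES_I = max(EF_E=25, EF_H=18) = 25; EF_I = 25+7 = 32
ES_J = max(EF_C=5, EF_D=8, EF_F=6, EF_G=20, EF_I=32) = 32; EF_J = 32+5 = 37
Expected project duration μ = 37 days. Critical path: B → E → I → J.

37 days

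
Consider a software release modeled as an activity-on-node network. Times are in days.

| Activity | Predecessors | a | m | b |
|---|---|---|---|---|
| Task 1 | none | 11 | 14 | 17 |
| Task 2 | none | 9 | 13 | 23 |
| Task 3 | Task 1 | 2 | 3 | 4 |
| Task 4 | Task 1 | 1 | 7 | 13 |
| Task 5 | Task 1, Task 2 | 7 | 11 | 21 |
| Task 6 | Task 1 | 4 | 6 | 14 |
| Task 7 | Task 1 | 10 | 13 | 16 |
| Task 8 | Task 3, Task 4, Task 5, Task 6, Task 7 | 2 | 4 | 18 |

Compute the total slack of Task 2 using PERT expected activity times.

te_Task 1 = (11 + 4·14 + 17)/6 = 84/6 = 14
te_Task 2 = (9 + 4·13 + 23)/6 = 84/6 = 14
te_Task 3 = (2 + 4·3 + 4)/6 = 18/6 = 3
te_Task 4 = (1 + 4·7 + 13)/6 = 42/6 = 7
te_Task 5 = (7 + 4·11 + 21)/6 = 72/6 = 12
te_Task 6 = (4 + 4·6 + 14)/6 = 42/6 = 7
te_Task 7 = (10 + 4·13 + 16)/6 = 78/6 = 13
te_Task 8 = (2 + 4·4 + 18)/6 = 36/6 = 6

Forward pass:
ES_Task 1 = 0; EF_Task 1 = 14
ES_Task 2 = 0; EF_Task 2 = 14
ES_Task 3 = 14; EF_Task 3 = 14+3 = 17
ES_Task 4 = 14; EF_Task 4 = 14+7 = 21
ES_Task 5 = max(EF_Task 1=14, EF_Task 2=14) = 14; EF_Task 5 = 14+12 = 26
ES_Task 6 = 14; EF_Task 6 = 14+7 = 21
ES_Task 7 = 14; EF_Task 7 = 14+13 = 27
ES_Task 8 = max(EF_Task 3=17, EF_Task 4=21, EF_Task 5=26, EF_Task 6=21, EF_Task 7=27) = 27; EF_Task 8 = 27+6 = 33
Expected project duration μ = 33 days. Critical path: Task 1 → Task 7 → Task 8.

Backward pass:
LF_Task 8 = 33; LS_Task 8 = 33−6 = 27
LF_Task 7 = LS_Task 8 = 27; LS_Task 7 = 27−13 = 14
LF_Task 6 = LS_Task 8 = 27; LS_Task 6 = 27−7 = 20
LF_Task 5 = LS_Task 8 = 27; LS_Task 5 = 27−12 = 15
LF_Task 4 = LS_Task 8 = 27; LS_Task 4 = 27−7 = 20
LF_Task 3 = LS_Task 8 = 27; LS_Task 3 = 27−3 = 24
LF_Task 2 = LS_Task 5 = 15; LS_Task 2 = 15−14 = 1
LF_Task 1 = min(LS_Task 3=24, LS_Task 4=20, LS_Task 5=15, LS_Task 6=20, LS_Task 7=14) = 14; LS_Task 1 = 14−14 = 0
Slack_Task 2 = LS_Task 2 − ES_Task 2 = 1 − 0 = 1

1 days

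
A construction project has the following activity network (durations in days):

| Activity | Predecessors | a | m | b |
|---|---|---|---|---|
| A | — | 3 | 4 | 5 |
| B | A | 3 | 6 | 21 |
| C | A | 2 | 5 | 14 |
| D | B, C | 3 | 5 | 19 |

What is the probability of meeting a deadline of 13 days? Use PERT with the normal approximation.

te_A = (3 + 4·4 + 5)/6 = 24/6 = 4; σ²_A = ((5−3)/6)² = 0.111
te_B = (3 + 4·6 + 21)/6 = 48/6 = 8; σ²_B = ((21−3)/6)² = 9.000
te_C = (2 + 4·5 + 14)/6 = 36/6 = 6; σ²_C = ((14−2)/6)² = 4.000
te_D = (3 + 4·5 + 19)/6 = 42/6 = 7; σ²_D = ((19−3)/6)² = 7.111

Forward pass:
ES_A = 0; EF_A = 4
ES_B = 4; EF_B = 4+8 = 12
ES_C = 4; EF_C = 4+6 = 10
ES_D = max(EF_B=12, EF_C=10) = 12; EF_D = 12+7 = 19
Expected project duration μ = 19 days. Critical path: A → B → D.

Variance along critical path = 0.111 + 9.000 + 7.111 = 16.222; σ = √16.222 = 4.028 days.
Z = (13 − 19) / 4.028 = -1.490
P(T ≤ 13) = Φ(-1.490) ≈ 0.068

0.068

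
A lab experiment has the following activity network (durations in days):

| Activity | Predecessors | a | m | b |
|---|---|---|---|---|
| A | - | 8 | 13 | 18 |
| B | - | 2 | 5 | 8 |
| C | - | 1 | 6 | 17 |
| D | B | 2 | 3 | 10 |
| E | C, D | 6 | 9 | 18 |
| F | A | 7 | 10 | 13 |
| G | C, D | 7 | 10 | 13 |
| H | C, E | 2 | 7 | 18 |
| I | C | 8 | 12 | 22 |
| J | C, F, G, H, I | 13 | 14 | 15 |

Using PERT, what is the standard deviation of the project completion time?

3.74 days

te_A = (8 + 4·13 + 18)/6 = 78/6 = 13; σ²_A = ((18−8)/6)² = 2.778
te_B = (2 + 4·5 + 8)/6 = 30/6 = 5; σ²_B = ((8−2)/6)² = 1.000
te_C = (1 + 4·6 + 17)/6 = 42/6 = 7; σ²_C = ((17−1)/6)² = 7.111
te_D = (2 + 4·3 + 10)/6 = 24/6 = 4; σ²_D = ((10−2)/6)² = 1.778
te_E = (6 + 4·9 + 18)/6 = 60/6 = 10; σ²_E = ((18−6)/6)² = 4.000
te_F = (7 + 4·10 + 13)/6 = 60/6 = 10; σ²_F = ((13−7)/6)² = 1.000
te_G = (7 + 4·10 + 13)/6 = 60/6 = 10; σ²_G = ((13−7)/6)² = 1.000
te_H = (2 + 4·7 + 18)/6 = 48/6 = 8; σ²_H = ((18−2)/6)² = 7.111
te_I = (8 + 4·12 + 22)/6 = 78/6 = 13; σ²_I = ((22−8)/6)² = 5.444
te_J = (13 + 4·14 + 15)/6 = 84/6 = 14; σ²_J = ((15−13)/6)² = 0.111

Forward pass:
ES_A = 0; EF_A = 13
ES_B = 0; EF_B = 5
ES_C = 0; EF_C = 7
ES_D = 5; EF_D = 5+4 = 9
ES_E = max(EF_C=7, EF_D=9) = 9; EF_E = 9+10 = 19
ES_F = 13; EF_F = 13+10 = 23
ES_G = max(EF_C=7, EF_D=9) = 9; EF_G = 9+10 = 19
ES_H = max(EF_C=7, EF_E=19) = 19; EF_H = 19+8 = 27
ES_I = 7; EF_I = 7+13 = 20
ES_J = max(EF_C=7, EF_F=23, EF_G=19, EF_H=27, EF_I=20) = 27; EF_J = 27+14 = 41
Expected project duration μ = 41 days. Critical path: B → D → E → H → J.

Variance along critical path = 1.000 + 1.778 + 4.000 + 7.111 + 0.111 = 14.000
σ = √14.000 = 3.742 days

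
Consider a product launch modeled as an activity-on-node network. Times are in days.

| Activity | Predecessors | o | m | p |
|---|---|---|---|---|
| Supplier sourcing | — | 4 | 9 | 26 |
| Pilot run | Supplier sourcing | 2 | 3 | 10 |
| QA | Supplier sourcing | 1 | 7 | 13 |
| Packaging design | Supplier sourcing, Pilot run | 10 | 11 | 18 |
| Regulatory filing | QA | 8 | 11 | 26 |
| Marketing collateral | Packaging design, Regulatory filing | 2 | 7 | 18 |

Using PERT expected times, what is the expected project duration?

te_Supplier sourcing = (4 + 4·9 + 26)/6 = 66/6 = 11
te_Pilot run = (2 + 4·3 + 10)/6 = 24/6 = 4
te_QA = (1 + 4·7 + 13)/6 = 42/6 = 7
te_Packaging design = (10 + 4·11 + 18)/6 = 72/6 = 12
te_Regulatory filing = (8 + 4·11 + 26)/6 = 78/6 = 13
te_Marketing collateral = (2 + 4·7 + 18)/6 = 48/6 = 8

Forward pass:
ES_Supplier sourcing = 0; EF_Supplier sourcing = 11
ES_Pilot run = 11; EF_Pilot run = 11+4 = 15
ES_QA = 11; EF_QA = 11+7 = 18
ES_Packaging design = max(EF_Supplier sourcing=11, EF_Pilot run=15) = 15; EF_Packaging design = 15+12 = 27
ES_Regulatory filing = 18; EF_Regulatory filing = 18+13 = 31
ES_Marketing collateral = max(EF_Packaging design=27, EF_Regulatory filing=31) = 31; EF_Marketing collateral = 31+8 = 39
Expected project duration μ = 39 days. Critical path: Supplier sourcing → QA → Regulatory filing → Marketing collateral.

39 days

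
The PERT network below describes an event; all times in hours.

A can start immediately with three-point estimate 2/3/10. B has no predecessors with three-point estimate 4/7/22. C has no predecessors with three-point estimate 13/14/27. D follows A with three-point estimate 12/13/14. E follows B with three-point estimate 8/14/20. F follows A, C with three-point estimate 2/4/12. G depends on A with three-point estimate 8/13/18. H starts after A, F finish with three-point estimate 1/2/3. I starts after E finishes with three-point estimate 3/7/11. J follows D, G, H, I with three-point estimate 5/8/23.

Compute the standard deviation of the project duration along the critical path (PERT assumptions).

te_A = (2 + 4·3 + 10)/6 = 24/6 = 4; σ²_A = ((10−2)/6)² = 1.778
te_B = (4 + 4·7 + 22)/6 = 54/6 = 9; σ²_B = ((22−4)/6)² = 9.000
te_C = (13 + 4·14 + 27)/6 = 96/6 = 16; σ²_C = ((27−13)/6)² = 5.444
te_D = (12 + 4·13 + 14)/6 = 78/6 = 13; σ²_D = ((14−12)/6)² = 0.111
te_E = (8 + 4·14 + 20)/6 = 84/6 = 14; σ²_E = ((20−8)/6)² = 4.000
te_F = (2 + 4·4 + 12)/6 = 30/6 = 5; σ²_F = ((12−2)/6)² = 2.778
te_G = (8 + 4·13 + 18)/6 = 78/6 = 13; σ²_G = ((18−8)/6)² = 2.778
te_H = (1 + 4·2 + 3)/6 = 12/6 = 2; σ²_H = ((3−1)/6)² = 0.111
te_I = (3 + 4·7 + 11)/6 = 42/6 = 7; σ²_I = ((11−3)/6)² = 1.778
te_J = (5 + 4·8 + 23)/6 = 60/6 = 10; σ²_J = ((23−5)/6)² = 9.000

Forward pass:
ES_A = 0; EF_A = 4
ES_B = 0; EF_B = 9
ES_C = 0; EF_C = 16
ES_D = 4; EF_D = 4+13 = 17
ES_E = 9; EF_E = 9+14 = 23
ES_F = max(EF_A=4, EF_C=16) = 16; EF_F = 16+5 = 21
ES_G = 4; EF_G = 4+13 = 17
ES_H = max(EF_A=4, EF_F=21) = 21; EF_H = 21+2 = 23
ES_I = 23; EF_I = 23+7 = 30
ES_J = max(EF_D=17, EF_G=17, EF_H=23, EF_I=30) = 30; EF_J = 30+10 = 40
Expected project duration μ = 40 hours. Critical path: B → E → I → J.

Variance along critical path = 9.000 + 4.000 + 1.778 + 9.000 = 23.778
σ = √23.778 = 4.876 hours

4.88 hours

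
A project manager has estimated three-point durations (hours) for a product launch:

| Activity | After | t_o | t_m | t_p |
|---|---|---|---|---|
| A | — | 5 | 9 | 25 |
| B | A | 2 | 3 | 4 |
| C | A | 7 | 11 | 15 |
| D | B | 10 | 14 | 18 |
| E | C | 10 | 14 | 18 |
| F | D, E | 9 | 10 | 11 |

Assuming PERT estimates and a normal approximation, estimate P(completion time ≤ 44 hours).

0.301

te_A = (5 + 4·9 + 25)/6 = 66/6 = 11; σ²_A = ((25−5)/6)² = 11.111
te_B = (2 + 4·3 + 4)/6 = 18/6 = 3; σ²_B = ((4−2)/6)² = 0.111
te_C = (7 + 4·11 + 15)/6 = 66/6 = 11; σ²_C = ((15−7)/6)² = 1.778
te_D = (10 + 4·14 + 18)/6 = 84/6 = 14; σ²_D = ((18−10)/6)² = 1.778
te_E = (10 + 4·14 + 18)/6 = 84/6 = 14; σ²_E = ((18−10)/6)² = 1.778
te_F = (9 + 4·10 + 11)/6 = 60/6 = 10; σ²_F = ((11−9)/6)² = 0.111

Forward pass:
ES_A = 0; EF_A = 11
ES_B = 11; EF_B = 11+3 = 14
ES_C = 11; EF_C = 11+11 = 22
ES_D = 14; EF_D = 14+14 = 28
ES_E = 22; EF_E = 22+14 = 36
ES_F = max(EF_D=28, EF_E=36) = 36; EF_F = 36+10 = 46
Expected project duration μ = 46 hours. Critical path: A → C → E → F.

Variance along critical path = 11.111 + 1.778 + 1.778 + 0.111 = 14.778; σ = √14.778 = 3.844 hours.
Z = (44 − 46) / 3.844 = -0.520
P(T ≤ 44) = Φ(-0.520) ≈ 0.301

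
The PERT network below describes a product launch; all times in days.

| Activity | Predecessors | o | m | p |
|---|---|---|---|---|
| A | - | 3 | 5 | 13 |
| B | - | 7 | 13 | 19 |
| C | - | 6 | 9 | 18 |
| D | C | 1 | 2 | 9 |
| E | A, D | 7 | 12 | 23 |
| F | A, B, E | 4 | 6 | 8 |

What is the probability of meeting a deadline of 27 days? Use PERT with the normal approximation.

te_A = (3 + 4·5 + 13)/6 = 36/6 = 6; σ²_A = ((13−3)/6)² = 2.778
te_B = (7 + 4·13 + 19)/6 = 78/6 = 13; σ²_B = ((19−7)/6)² = 4.000
te_C = (6 + 4·9 + 18)/6 = 60/6 = 10; σ²_C = ((18−6)/6)² = 4.000
te_D = (1 + 4·2 + 9)/6 = 18/6 = 3; σ²_D = ((9−1)/6)² = 1.778
te_E = (7 + 4·12 + 23)/6 = 78/6 = 13; σ²_E = ((23−7)/6)² = 7.111
te_F = (4 + 4·6 + 8)/6 = 36/6 = 6; σ²_F = ((8−4)/6)² = 0.444

Forward pass:
ES_A = 0; EF_A = 6
ES_B = 0; EF_B = 13
ES_C = 0; EF_C = 10
ES_D = 10; EF_D = 10+3 = 13
ES_E = max(EF_A=6, EF_D=13) = 13; EF_E = 13+13 = 26
ES_F = max(EF_A=6, EF_B=13, EF_E=26) = 26; EF_F = 26+6 = 32
Expected project duration μ = 32 days. Critical path: C → D → E → F.

Variance along critical path = 4.000 + 1.778 + 7.111 + 0.444 = 13.333; σ = √13.333 = 3.651 days.
Z = (27 − 32) / 3.651 = -1.369
P(T ≤ 27) = Φ(-1.369) ≈ 0.085

0.085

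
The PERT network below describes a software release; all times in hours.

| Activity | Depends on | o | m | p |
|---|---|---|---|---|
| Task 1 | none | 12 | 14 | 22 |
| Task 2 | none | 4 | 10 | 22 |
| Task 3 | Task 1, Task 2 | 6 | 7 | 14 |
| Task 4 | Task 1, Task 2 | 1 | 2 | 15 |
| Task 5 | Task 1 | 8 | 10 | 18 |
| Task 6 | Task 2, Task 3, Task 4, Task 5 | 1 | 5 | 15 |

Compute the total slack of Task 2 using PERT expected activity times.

te_Task 1 = (12 + 4·14 + 22)/6 = 90/6 = 15
te_Task 2 = (4 + 4·10 + 22)/6 = 66/6 = 11
te_Task 3 = (6 + 4·7 + 14)/6 = 48/6 = 8
te_Task 4 = (1 + 4·2 + 15)/6 = 24/6 = 4
te_Task 5 = (8 + 4·10 + 18)/6 = 66/6 = 11
te_Task 6 = (1 + 4·5 + 15)/6 = 36/6 = 6

Forward pass:
ES_Task 1 = 0; EF_Task 1 = 15
ES_Task 2 = 0; EF_Task 2 = 11
ES_Task 3 = max(EF_Task 1=15, EF_Task 2=11) = 15; EF_Task 3 = 15+8 = 23
ES_Task 4 = max(EF_Task 1=15, EF_Task 2=11) = 15; EF_Task 4 = 15+4 = 19
ES_Task 5 = 15; EF_Task 5 = 15+11 = 26
ES_Task 6 = max(EF_Task 2=11, EF_Task 3=23, EF_Task 4=19, EF_Task 5=26) = 26; EF_Task 6 = 26+6 = 32
Expected project duration μ = 32 hours. Critical path: Task 1 → Task 5 → Task 6.

Backward pass:
LF_Task 6 = 32; LS_Task 6 = 32−6 = 26
LF_Task 5 = LS_Task 6 = 26; LS_Task 5 = 26−11 = 15
LF_Task 4 = LS_Task 6 = 26; LS_Task 4 = 26−4 = 22
LF_Task 3 = LS_Task 6 = 26; LS_Task 3 = 26−8 = 18
LF_Task 2 = min(LS_Task 3=18, LS_Task 4=22, LS_Task 6=26) = 18; LS_Task 2 = 18−11 = 7
LF_Task 1 = min(LS_Task 3=18, LS_Task 4=22, LS_Task 5=15) = 15; LS_Task 1 = 15−15 = 0
Slack_Task 2 = LS_Task 2 − ES_Task 2 = 7 − 0 = 7

7 hours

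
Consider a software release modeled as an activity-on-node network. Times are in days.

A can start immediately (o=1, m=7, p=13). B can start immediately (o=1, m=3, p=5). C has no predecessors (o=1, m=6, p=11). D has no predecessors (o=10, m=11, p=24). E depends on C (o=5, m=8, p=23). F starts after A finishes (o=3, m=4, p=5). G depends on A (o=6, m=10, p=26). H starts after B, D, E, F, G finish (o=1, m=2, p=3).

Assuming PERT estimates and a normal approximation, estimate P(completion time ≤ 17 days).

0.153

te_A = (1 + 4·7 + 13)/6 = 42/6 = 7; σ²_A = ((13−1)/6)² = 4.000
te_B = (1 + 4·3 + 5)/6 = 18/6 = 3; σ²_B = ((5−1)/6)² = 0.444
te_C = (1 + 4·6 + 11)/6 = 36/6 = 6; σ²_C = ((11−1)/6)² = 2.778
te_D = (10 + 4·11 + 24)/6 = 78/6 = 13; σ²_D = ((24−10)/6)² = 5.444
te_E = (5 + 4·8 + 23)/6 = 60/6 = 10; σ²_E = ((23−5)/6)² = 9.000
te_F = (3 + 4·4 + 5)/6 = 24/6 = 4; σ²_F = ((5−3)/6)² = 0.111
te_G = (6 + 4·10 + 26)/6 = 72/6 = 12; σ²_G = ((26−6)/6)² = 11.111
te_H = (1 + 4·2 + 3)/6 = 12/6 = 2; σ²_H = ((3−1)/6)² = 0.111

Forward pass:
ES_A = 0; EF_A = 7
ES_B = 0; EF_B = 3
ES_C = 0; EF_C = 6
ES_D = 0; EF_D = 13
ES_E = 6; EF_E = 6+10 = 16
ES_F = 7; EF_F = 7+4 = 11
ES_G = 7; EF_G = 7+12 = 19
ES_H = max(EF_B=3, EF_D=13, EF_E=16, EF_F=11, EF_G=19) = 19; EF_H = 19+2 = 21
Expected project duration μ = 21 days. Critical path: A → G → H.

Variance along critical path = 4.000 + 11.111 + 0.111 = 15.222; σ = √15.222 = 3.902 days.
Z = (17 − 21) / 3.902 = -1.025
P(T ≤ 17) = Φ(-1.025) ≈ 0.153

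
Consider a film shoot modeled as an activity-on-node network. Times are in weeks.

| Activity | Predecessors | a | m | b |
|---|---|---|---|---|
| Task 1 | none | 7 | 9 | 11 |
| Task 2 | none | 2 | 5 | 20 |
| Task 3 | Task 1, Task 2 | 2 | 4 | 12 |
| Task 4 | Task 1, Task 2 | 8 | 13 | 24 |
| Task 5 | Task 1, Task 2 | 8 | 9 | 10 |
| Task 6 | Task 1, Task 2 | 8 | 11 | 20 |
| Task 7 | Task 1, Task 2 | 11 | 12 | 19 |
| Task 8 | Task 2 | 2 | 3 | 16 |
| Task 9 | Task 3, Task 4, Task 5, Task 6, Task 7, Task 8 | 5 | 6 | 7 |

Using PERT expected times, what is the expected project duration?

te_Task 1 = (7 + 4·9 + 11)/6 = 54/6 = 9
te_Task 2 = (2 + 4·5 + 20)/6 = 42/6 = 7
te_Task 3 = (2 + 4·4 + 12)/6 = 30/6 = 5
te_Task 4 = (8 + 4·13 + 24)/6 = 84/6 = 14
te_Task 5 = (8 + 4·9 + 10)/6 = 54/6 = 9
te_Task 6 = (8 + 4·11 + 20)/6 = 72/6 = 12
te_Task 7 = (11 + 4·12 + 19)/6 = 78/6 = 13
te_Task 8 = (2 + 4·3 + 16)/6 = 30/6 = 5
te_Task 9 = (5 + 4·6 + 7)/6 = 36/6 = 6

Forward pass:
ES_Task 1 = 0; EF_Task 1 = 9
ES_Task 2 = 0; EF_Task 2 = 7
ES_Task 3 = max(EF_Task 1=9, EF_Task 2=7) = 9; EF_Task 3 = 9+5 = 14
ES_Task 4 = max(EF_Task 1=9, EF_Task 2=7) = 9; EF_Task 4 = 9+14 = 23
ES_Task 5 = max(EF_Task 1=9, EF_Task 2=7) = 9; EF_Task 5 = 9+9 = 18
ES_Task 6 = max(EF_Task 1=9, EF_Task 2=7) = 9; EF_Task 6 = 9+12 = 21
ES_Task 7 = max(EF_Task 1=9, EF_Task 2=7) = 9; EF_Task 7 = 9+13 = 22
ES_Task 8 = 7; EF_Task 8 = 7+5 = 12
ES_Task 9 = max(EF_Task 3=14, EF_Task 4=23, EF_Task 5=18, EF_Task 6=21, EF_Task 7=22, EF_Task 8=12) = 23; EF_Task 9 = 23+6 = 29
Expected project duration μ = 29 weeks. Critical path: Task 1 → Task 4 → Task 9.

29 weeks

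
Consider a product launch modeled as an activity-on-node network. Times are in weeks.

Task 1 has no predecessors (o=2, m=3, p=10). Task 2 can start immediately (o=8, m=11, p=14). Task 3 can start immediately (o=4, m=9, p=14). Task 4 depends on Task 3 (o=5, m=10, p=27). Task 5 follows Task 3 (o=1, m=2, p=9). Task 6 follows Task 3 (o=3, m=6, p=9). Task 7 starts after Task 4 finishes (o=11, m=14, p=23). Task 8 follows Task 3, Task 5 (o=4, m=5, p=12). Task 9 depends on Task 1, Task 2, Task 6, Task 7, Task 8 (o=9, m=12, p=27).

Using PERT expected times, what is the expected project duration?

50 weeks

te_Task 1 = (2 + 4·3 + 10)/6 = 24/6 = 4
te_Task 2 = (8 + 4·11 + 14)/6 = 66/6 = 11
te_Task 3 = (4 + 4·9 + 14)/6 = 54/6 = 9
te_Task 4 = (5 + 4·10 + 27)/6 = 72/6 = 12
te_Task 5 = (1 + 4·2 + 9)/6 = 18/6 = 3
te_Task 6 = (3 + 4·6 + 9)/6 = 36/6 = 6
te_Task 7 = (11 + 4·14 + 23)/6 = 90/6 = 15
te_Task 8 = (4 + 4·5 + 12)/6 = 36/6 = 6
te_Task 9 = (9 + 4·12 + 27)/6 = 84/6 = 14

Forward pass:
ES_Task 1 = 0; EF_Task 1 = 4
ES_Task 2 = 0; EF_Task 2 = 11
ES_Task 3 = 0; EF_Task 3 = 9
ES_Task 4 = 9; EF_Task 4 = 9+12 = 21
ES_Task 5 = 9; EF_Task 5 = 9+3 = 12
ES_Task 6 = 9; EF_Task 6 = 9+6 = 15
ES_Task 7 = 21; EF_Task 7 = 21+15 = 36
ES_Task 8 = max(EF_Task 3=9, EF_Task 5=12) = 12; EF_Task 8 = 12+6 = 18
ES_Task 9 = max(EF_Task 1=4, EF_Task 2=11, EF_Task 6=15, EF_Task 7=36, EF_Task 8=18) = 36; EF_Task 9 = 36+14 = 50
Expected project duration μ = 50 weeks. Critical path: Task 3 → Task 4 → Task 7 → Task 9.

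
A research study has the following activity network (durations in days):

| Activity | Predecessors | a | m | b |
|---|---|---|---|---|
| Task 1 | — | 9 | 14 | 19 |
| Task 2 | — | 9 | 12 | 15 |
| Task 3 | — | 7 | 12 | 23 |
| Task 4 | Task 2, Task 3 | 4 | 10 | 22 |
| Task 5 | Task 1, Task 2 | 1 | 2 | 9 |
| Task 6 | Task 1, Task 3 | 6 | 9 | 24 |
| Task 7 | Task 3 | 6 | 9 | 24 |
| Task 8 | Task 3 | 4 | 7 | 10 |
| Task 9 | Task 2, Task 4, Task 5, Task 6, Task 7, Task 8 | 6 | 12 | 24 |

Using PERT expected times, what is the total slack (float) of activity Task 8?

te_Task 1 = (9 + 4·14 + 19)/6 = 84/6 = 14
te_Task 2 = (9 + 4·12 + 15)/6 = 72/6 = 12
te_Task 3 = (7 + 4·12 + 23)/6 = 78/6 = 13
te_Task 4 = (4 + 4·10 + 22)/6 = 66/6 = 11
te_Task 5 = (1 + 4·2 + 9)/6 = 18/6 = 3
te_Task 6 = (6 + 4·9 + 24)/6 = 66/6 = 11
te_Task 7 = (6 + 4·9 + 24)/6 = 66/6 = 11
te_Task 8 = (4 + 4·7 + 10)/6 = 42/6 = 7
te_Task 9 = (6 + 4·12 + 24)/6 = 78/6 = 13

Forward pass:
ES_Task 1 = 0; EF_Task 1 = 14
ES_Task 2 = 0; EF_Task 2 = 12
ES_Task 3 = 0; EF_Task 3 = 13
ES_Task 4 = max(EF_Task 2=12, EF_Task 3=13) = 13; EF_Task 4 = 13+11 = 24
ES_Task 5 = max(EF_Task 1=14, EF_Task 2=12) = 14; EF_Task 5 = 14+3 = 17
ES_Task 6 = max(EF_Task 1=14, EF_Task 3=13) = 14; EF_Task 6 = 14+11 = 25
ES_Task 7 = 13; EF_Task 7 = 13+11 = 24
ES_Task 8 = 13; EF_Task 8 = 13+7 = 20
ES_Task 9 = max(EF_Task 2=12, EF_Task 4=24, EF_Task 5=17, EF_Task 6=25, EF_Task 7=24, EF_Task 8=20) = 25; EF_Task 9 = 25+13 = 38
Expected project duration μ = 38 days. Critical path: Task 1 → Task 6 → Task 9.

Backward pass:
LF_Task 9 = 38; LS_Task 9 = 38−13 = 25
LF_Task 8 = LS_Task 9 = 25; LS_Task 8 = 25−7 = 18
LF_Task 7 = LS_Task 9 = 25; LS_Task 7 = 25−11 = 14
LF_Task 6 = LS_Task 9 = 25; LS_Task 6 = 25−11 = 14
LF_Task 5 = LS_Task 9 = 25; LS_Task 5 = 25−3 = 22
LF_Task 4 = LS_Task 9 = 25; LS_Task 4 = 25−11 = 14
LF_Task 3 = min(LS_Task 4=14, LS_Task 6=14, LS_Task 7=14, LS_Task 8=18) = 14; LS_Task 3 = 14−13 = 1
LF_Task 2 = min(LS_Task 4=14, LS_Task 5=22, LS_Task 9=25) = 14; LS_Task 2 = 14−12 = 2
LF_Task 1 = min(LS_Task 5=22, LS_Task 6=14) = 14; LS_Task 1 = 14−14 = 0
Slack_Task 8 = LS_Task 8 − ES_Task 8 = 18 − 13 = 5

5 days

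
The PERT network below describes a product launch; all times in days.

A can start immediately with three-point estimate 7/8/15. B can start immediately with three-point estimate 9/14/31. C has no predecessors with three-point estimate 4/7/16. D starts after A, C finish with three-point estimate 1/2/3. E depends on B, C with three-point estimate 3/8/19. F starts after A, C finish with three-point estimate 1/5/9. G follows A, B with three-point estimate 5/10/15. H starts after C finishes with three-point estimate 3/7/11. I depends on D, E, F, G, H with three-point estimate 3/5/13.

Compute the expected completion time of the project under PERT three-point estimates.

te_A = (7 + 4·8 + 15)/6 = 54/6 = 9
te_B = (9 + 4·14 + 31)/6 = 96/6 = 16
te_C = (4 + 4·7 + 16)/6 = 48/6 = 8
te_D = (1 + 4·2 + 3)/6 = 12/6 = 2
te_E = (3 + 4·8 + 19)/6 = 54/6 = 9
te_F = (1 + 4·5 + 9)/6 = 30/6 = 5
te_G = (5 + 4·10 + 15)/6 = 60/6 = 10
te_H = (3 + 4·7 + 11)/6 = 42/6 = 7
te_I = (3 + 4·5 + 13)/6 = 36/6 = 6

Forward pass:
ES_A = 0; EF_A = 9
ES_B = 0; EF_B = 16
ES_C = 0; EF_C = 8
ES_D = max(EF_A=9, EF_C=8) = 9; EF_D = 9+2 = 11
ES_E = max(EF_B=16, EF_C=8) = 16; EF_E = 16+9 = 25
ES_F = max(EF_A=9, EF_C=8) = 9; EF_F = 9+5 = 14
ES_G = max(EF_A=9, EF_B=16) = 16; EF_G = 16+10 = 26
ES_H = 8; EF_H = 8+7 = 15
ES_I = max(EF_D=11, EF_E=25, EF_F=14, EF_G=26, EF_H=15) = 26; EF_I = 26+6 = 32
Expected project duration μ = 32 days. Critical path: B → G → I.

32 days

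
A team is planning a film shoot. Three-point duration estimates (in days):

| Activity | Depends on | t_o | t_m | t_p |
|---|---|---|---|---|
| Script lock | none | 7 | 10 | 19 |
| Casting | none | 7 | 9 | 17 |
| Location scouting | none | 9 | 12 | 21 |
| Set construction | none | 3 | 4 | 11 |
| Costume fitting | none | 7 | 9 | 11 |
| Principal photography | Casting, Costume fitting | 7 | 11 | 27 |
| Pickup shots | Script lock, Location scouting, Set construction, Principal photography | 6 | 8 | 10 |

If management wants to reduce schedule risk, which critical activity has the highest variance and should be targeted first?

te_Script lock = (7 + 4·10 + 19)/6 = 66/6 = 11; σ²_Script lock = ((19−7)/6)² = 4.000
te_Casting = (7 + 4·9 + 17)/6 = 60/6 = 10; σ²_Casting = ((17−7)/6)² = 2.778
te_Location scouting = (9 + 4·12 + 21)/6 = 78/6 = 13; σ²_Location scouting = ((21−9)/6)² = 4.000
te_Set construction = (3 + 4·4 + 11)/6 = 30/6 = 5; σ²_Set construction = ((11−3)/6)² = 1.778
te_Costume fitting = (7 + 4·9 + 11)/6 = 54/6 = 9; σ²_Costume fitting = ((11−7)/6)² = 0.444
te_Principal photography = (7 + 4·11 + 27)/6 = 78/6 = 13; σ²_Principal photography = ((27−7)/6)² = 11.111
te_Pickup shots = (6 + 4·8 + 10)/6 = 48/6 = 8; σ²_Pickup shots = ((10−6)/6)² = 0.444

Forward pass:
ES_Script lock = 0; EF_Script lock = 11
ES_Casting = 0; EF_Casting = 10
ES_Location scouting = 0; EF_Location scouting = 13
ES_Set construction = 0; EF_Set construction = 5
ES_Costume fitting = 0; EF_Costume fitting = 9
ES_Principal photography = max(EF_Casting=10, EF_Costume fitting=9) = 10; EF_Principal photography = 10+13 = 23
ES_Pickup shots = max(EF_Script lock=11, EF_Location scouting=13, EF_Set construction=5, EF_Principal photography=23) = 23; EF_Pickup shots = 23+8 = 31
Expected project duration μ = 31 days. Critical path: Casting → Principal photography → Pickup shots.

Variances on critical path: σ²_Casting=2.778, σ²_Principal photography=11.111, σ²_Pickup shots=0.444.
Largest is σ²_Principal photography = 11.111.

Principal photography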